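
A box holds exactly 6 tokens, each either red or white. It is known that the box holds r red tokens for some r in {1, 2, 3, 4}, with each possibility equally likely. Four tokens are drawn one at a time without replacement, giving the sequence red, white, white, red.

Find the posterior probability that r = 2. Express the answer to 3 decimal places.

The likelihood of the observed sequence under each hypothesis: P(data | r = 1) = (1/6)(5/5)(4/4)(0/3) = 0; P(data | r = 2) = (2/6)(4/5)(3/4)(1/3) = 1/15; P(data | r = 3) = (3/6)(3/5)(2/4)(2/3) = 1/10; P(data | r = 4) = (4/6)(2/5)(1/4)(3/3) = 1/15.
The prior-weighted likelihoods are 1/4 · 0 = 0, 1/4 · 1/15 = 1/60, 1/4 · 1/10 = 1/40, 1/4 · 1/15 = 1/60; with total 7/120.
So P(r = 2 | data) = (1/60) / (7/120) = 2/7.

0.286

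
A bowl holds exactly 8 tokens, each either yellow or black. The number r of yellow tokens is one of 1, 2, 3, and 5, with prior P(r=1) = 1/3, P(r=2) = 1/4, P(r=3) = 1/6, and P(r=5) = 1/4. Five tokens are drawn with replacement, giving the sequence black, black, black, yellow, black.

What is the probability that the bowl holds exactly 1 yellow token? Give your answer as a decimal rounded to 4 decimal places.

0.4298

Compute the likelihood of the observed sequence for each case: P(data | r = 1) = (7/8)(7/8)(7/8)(1/8)(7/8) = 0.073273; P(data | r = 2) = (6/8)(6/8)(6/8)(2/8)(6/8) = 0.079102; P(data | r = 3) = (5/8)(5/8)(5/8)(3/8)(5/8) = 0.05722; P(data | r = 5) = (3/8)(3/8)(3/8)(5/8)(3/8) = 0.01236.
Weighting by the prior gives 1/3 · 0.073273 = 0.024424, 1/4 · 0.079102 = 0.019775, 1/6 · 0.05722 = 0.0095367, 1/4 · 0.01236 = 0.0030899; summing to 0.056826.
By Bayes' rule, P(r = 1 | data) = (0.024424) / (0.056826) = 0.42981.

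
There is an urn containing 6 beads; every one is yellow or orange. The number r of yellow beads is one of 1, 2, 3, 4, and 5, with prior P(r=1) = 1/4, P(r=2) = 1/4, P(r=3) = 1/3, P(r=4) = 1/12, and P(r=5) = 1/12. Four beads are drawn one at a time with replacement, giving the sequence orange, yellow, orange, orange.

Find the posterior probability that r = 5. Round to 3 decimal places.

0.004

Compute the likelihood of the observed sequence for each case: P(data | r = 1) = (5/6)(1/6)(5/6)(5/6) = 0.096451; P(data | r = 2) = (4/6)(2/6)(4/6)(4/6) = 0.098765; P(data | r = 3) = (3/6)(3/6)(3/6)(3/6) = 0.0625; P(data | r = 4) = (2/6)(4/6)(2/6)(2/6) = 0.024691; P(data | r = 5) = (1/6)(5/6)(1/6)(1/6) = 0.003858.
The prior-weighted likelihoods are 1/4 · 0.096451 = 0.024113, 1/4 · 0.098765 = 0.024691, 1/3 · 0.0625 = 0.020833, 1/12 · 0.024691 = 0.0020576, 1/12 · 0.003858 = 0.0003215; with total 0.072016.
By Bayes' rule, P(r = 5 | data) = (0.0003215) / (0.072016) = 0.0044643.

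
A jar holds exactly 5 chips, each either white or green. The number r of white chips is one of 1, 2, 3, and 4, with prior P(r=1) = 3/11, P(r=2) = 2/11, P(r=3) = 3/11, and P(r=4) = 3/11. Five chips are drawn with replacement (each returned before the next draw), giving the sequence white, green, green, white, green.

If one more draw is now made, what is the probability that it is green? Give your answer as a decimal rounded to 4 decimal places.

Compute the likelihood of the observed sequence for each case: P(data | r = 1) = (1/5)(4/5)(4/5)(1/5)(4/5) = 0.02048; P(data | r = 2) = (2/5)(3/5)(3/5)(2/5)(3/5) = 0.03456; P(data | r = 3) = (3/5)(2/5)(2/5)(3/5)(2/5) = 0.02304; P(data | r = 4) = (4/5)(1/5)(1/5)(4/5)(1/5) = 0.00512.
Weighting by the prior gives 3/11 · 0.02048 = 0.0055855, 2/11 · 0.03456 = 0.0062836, 3/11 · 0.02304 = 0.0062836, 3/11 · 0.00512 = 0.0013964; with total 0.019549.
Normalising, the posterior is P(r = 1 | data) = 0.28571, P(r = 2 | data) = 0.32143, P(r = 3 | data) = 0.32143, P(r = 4 | data) = 0.071429.
Averaging over the posterior, P(green next | data) = (4/5)(0.28571) + (3/5)(0.32143) + (2/5)(0.32143) + (1/5)(0.071429) = 0.56429.

0.5643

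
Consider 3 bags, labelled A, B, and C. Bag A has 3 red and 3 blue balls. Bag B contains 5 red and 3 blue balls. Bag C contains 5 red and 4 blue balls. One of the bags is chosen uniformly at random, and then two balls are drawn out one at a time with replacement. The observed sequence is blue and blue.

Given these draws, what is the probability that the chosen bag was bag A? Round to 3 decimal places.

0.425

For each hypothesis, P(data | H) works out to: P(data | bag A) = (3/6)(3/6) = 0.25; P(data | bag B) = (3/8)(3/8) = 0.14062; P(data | bag C) = (4/9)(4/9) = 0.19753.
Multiplying each by its prior: 1/3 · 0.25 = 0.083333, 1/3 · 0.14062 = 0.046875, 1/3 · 0.19753 = 0.065844; these sum to 0.19605.
So P(bag A | data) = (0.083333) / (0.19605) = 0.42506.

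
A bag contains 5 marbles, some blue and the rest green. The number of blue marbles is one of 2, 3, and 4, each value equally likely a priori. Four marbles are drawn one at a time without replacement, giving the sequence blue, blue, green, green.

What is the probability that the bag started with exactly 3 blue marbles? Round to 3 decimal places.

0.500

Under each hypothesis, the probability of the observed sequence is: P(data | r = 2) = (2/5)(1/4)(3/3)(2/2) = 1/10; P(data | r = 3) = (3/5)(2/4)(2/3)(1/2) = 1/10; P(data | r = 4) = (4/5)(3/4)(1/3)(0/2) = 0.
Weighting by the prior gives 1/3 · 1/10 = 1/30, 1/3 · 1/10 = 1/30, 1/3 · 0 = 0; summing to 1/15.
By Bayes' rule, P(r = 3 | data) = (1/30) / (1/15) = 1/2.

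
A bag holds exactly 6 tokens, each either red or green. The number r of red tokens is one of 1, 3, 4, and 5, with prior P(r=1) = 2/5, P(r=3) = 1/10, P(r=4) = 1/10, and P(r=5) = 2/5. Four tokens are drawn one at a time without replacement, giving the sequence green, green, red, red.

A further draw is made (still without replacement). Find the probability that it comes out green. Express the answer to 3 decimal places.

Compute the likelihood of the observed sequence for each case: P(data | r = 1) = (5/6)(4/5)(1/4)(0/3) = 0; P(data | r = 3) = (3/6)(2/5)(3/4)(2/3) = 1/10; P(data | r = 4) = (2/6)(1/5)(4/4)(3/3) = 1/15; P(data | r = 5) = (1/6)(0/5) = 0.
Multiplying each by its prior: 2/5 · 0 = 0, 1/10 · 1/10 = 1/100, 1/10 · 1/15 = 1/150, 2/5 · 0 = 0; summing to 1/60.
The posterior is then P(r = 1 | data) = 0, P(r = 3 | data) = 3/5, P(r = 4 | data) = 2/5, P(r = 5 | data) = 0.
The predictive probability is P(green next | data) = (1/2)(3/5) + (0)(2/5) = 3/10.

0.300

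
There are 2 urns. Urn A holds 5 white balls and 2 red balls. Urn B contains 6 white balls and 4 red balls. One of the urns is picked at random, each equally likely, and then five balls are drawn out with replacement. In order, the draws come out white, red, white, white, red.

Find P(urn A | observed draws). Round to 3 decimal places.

The likelihood of the observed sequence under each hypothesis: P(data | urn A) = (5/7)(2/7)(5/7)(5/7)(2/7) = 0.02975; P(data | urn B) = (6/10)(4/10)(6/10)(6/10)(4/10) = 0.03456.
Weighting by the prior gives 1/2 · 0.02975 = 0.014875, 1/2 · 0.03456 = 0.01728; summing to 0.032155.
Therefore the posterior P(urn A | data) = (0.014875) / (0.032155) = 0.4626.

0.463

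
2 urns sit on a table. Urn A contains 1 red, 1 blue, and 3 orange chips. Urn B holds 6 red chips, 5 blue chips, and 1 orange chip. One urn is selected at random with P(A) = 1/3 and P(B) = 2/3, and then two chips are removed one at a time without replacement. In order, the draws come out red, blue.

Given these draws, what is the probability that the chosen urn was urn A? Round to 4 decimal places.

Under each hypothesis, the probability of the observed sequence is: P(data | urn A) = (1/5)(1/4) = 1/20; P(data | urn B) = (6/12)(5/11) = 5/22.
Weighting by the prior gives 1/3 · 1/20 = 1/60, 2/3 · 5/22 = 5/33; with total 37/220.
Therefore the posterior P(urn A | data) = (1/60) / (37/220) = 11/111.

0.0991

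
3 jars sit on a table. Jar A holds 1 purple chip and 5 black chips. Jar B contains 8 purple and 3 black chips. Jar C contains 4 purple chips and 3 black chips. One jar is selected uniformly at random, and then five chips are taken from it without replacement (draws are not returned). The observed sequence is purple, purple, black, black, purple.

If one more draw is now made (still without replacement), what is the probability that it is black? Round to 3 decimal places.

0.370

For each hypothesis, P(data | H) works out to: P(data | jar A) = (1/6)(0/5) = 0; P(data | jar B) = (8/11)(7/10)(3/9)(2/8)(6/7) = 2/55; P(data | jar C) = (4/7)(3/6)(3/5)(2/4)(2/3) = 2/35.
The prior-weighted likelihoods are 1/3 · 0 = 0, 1/3 · 2/55 = 2/165, 1/3 · 2/35 = 2/105; these sum to 12/385.
Normalising, the posterior is P(jar A | data) = 0, P(jar B | data) = 7/18, P(jar C | data) = 11/18.
The predictive probability is P(black next | data) = (1/6)(7/18) + (1/2)(11/18) = 10/27.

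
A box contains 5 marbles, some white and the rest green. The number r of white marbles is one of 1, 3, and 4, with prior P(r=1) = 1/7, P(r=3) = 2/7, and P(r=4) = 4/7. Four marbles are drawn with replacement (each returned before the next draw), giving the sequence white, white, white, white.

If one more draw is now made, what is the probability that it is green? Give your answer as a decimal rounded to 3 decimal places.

For each hypothesis, P(data | H) works out to: P(data | r = 1) = (1/5)(1/5)(1/5)(1/5) = 0.0016; P(data | r = 3) = (3/5)(3/5)(3/5)(3/5) = 0.1296; P(data | r = 4) = (4/5)(4/5)(4/5)(4/5) = 0.4096.
Multiplying each by its prior: 1/7 · 0.0016 = 0.00022857, 2/7 · 0.1296 = 0.037029, 4/7 · 0.4096 = 0.23406; with total 0.27131.
Normalising, the posterior is P(r = 1 | data) = 0.00084246, P(r = 3 | data) = 0.13648, P(r = 4 | data) = 0.86268.
So P(green next | data) = Σ P(green next | H) P(H | data) = (4/5)(0.00084246) + (2/5)(0.13648) + (1/5)(0.86268) = 0.2278.

0.228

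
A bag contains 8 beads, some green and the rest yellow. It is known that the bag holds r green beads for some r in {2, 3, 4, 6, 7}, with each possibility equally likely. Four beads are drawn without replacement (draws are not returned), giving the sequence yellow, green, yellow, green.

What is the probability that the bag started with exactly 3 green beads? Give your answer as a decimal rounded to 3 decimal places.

The likelihood of the observed sequence under each hypothesis: P(data | r = 2) = (6/8)(2/7)(5/6)(1/5) = 1/28; P(data | r = 3) = (5/8)(3/7)(4/6)(2/5) = 1/14; P(data | r = 4) = (4/8)(4/7)(3/6)(3/5) = 3/35; P(data | r = 6) = (2/8)(6/7)(1/6)(5/5) = 1/28; P(data | r = 7) = (1/8)(7/7)(0/6) = 0.
The prior-weighted likelihoods are 1/5 · 1/28 = 1/140, 1/5 · 1/14 = 1/70, 1/5 · 3/35 = 3/175, 1/5 · 1/28 = 1/140, 1/5 · 0 = 0; with total 8/175.
So P(r = 3 | data) = (1/70) / (8/175) = 5/16.

0.313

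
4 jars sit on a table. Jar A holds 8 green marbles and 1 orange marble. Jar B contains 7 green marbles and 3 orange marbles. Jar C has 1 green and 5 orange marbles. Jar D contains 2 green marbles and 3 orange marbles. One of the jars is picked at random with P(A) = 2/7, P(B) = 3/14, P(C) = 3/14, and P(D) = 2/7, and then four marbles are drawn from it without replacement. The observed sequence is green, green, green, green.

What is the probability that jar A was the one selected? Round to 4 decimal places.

For each hypothesis, P(data | H) works out to: P(data | jar A) = (8/9)(7/8)(6/7)(5/6) = 5/9; P(data | jar B) = (7/10)(6/9)(5/8)(4/7) = 1/6; P(data | jar C) = (1/6)(0/5) = 0; P(data | jar D) = (2/5)(1/4)(0/3) = 0.
The prior-weighted likelihoods are 2/7 · 5/9 = 10/63, 3/14 · 1/6 = 1/28, 3/14 · 0 = 0, 2/7 · 0 = 0; these sum to 7/36.
Therefore the posterior P(jar A | data) = (10/63) / (7/36) = 40/49.

0.8163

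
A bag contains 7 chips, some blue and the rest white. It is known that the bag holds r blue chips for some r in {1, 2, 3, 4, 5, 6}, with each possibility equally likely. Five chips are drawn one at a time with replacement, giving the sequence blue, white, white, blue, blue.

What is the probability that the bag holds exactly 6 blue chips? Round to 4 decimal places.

0.1102

For each hypothesis, P(data | H) works out to: P(data | r = 1) = (1/7)(6/7)(6/7)(1/7)(1/7) = 0.002142; P(data | r = 2) = (2/7)(5/7)(5/7)(2/7)(2/7) = 0.0119; P(data | r = 3) = (3/7)(4/7)(4/7)(3/7)(3/7) = 0.025704; P(data | r = 4) = (4/7)(3/7)(3/7)(4/7)(4/7) = 0.034271; P(data | r = 5) = (5/7)(2/7)(2/7)(5/7)(5/7) = 0.02975; P(data | r = 6) = (6/7)(1/7)(1/7)(6/7)(6/7) = 0.012852.
Multiplying each by its prior: 1/6 · 0.002142 = 0.00035699, 1/6 · 0.0119 = 0.0019833, 1/6 · 0.025704 = 0.0042839, 1/6 · 0.034271 = 0.0057119, 1/6 · 0.02975 = 0.0049583, 1/6 · 0.012852 = 0.002142; summing to 0.019436.
By Bayes' rule, P(r = 6 | data) = (0.002142) / (0.019436) = 0.1102.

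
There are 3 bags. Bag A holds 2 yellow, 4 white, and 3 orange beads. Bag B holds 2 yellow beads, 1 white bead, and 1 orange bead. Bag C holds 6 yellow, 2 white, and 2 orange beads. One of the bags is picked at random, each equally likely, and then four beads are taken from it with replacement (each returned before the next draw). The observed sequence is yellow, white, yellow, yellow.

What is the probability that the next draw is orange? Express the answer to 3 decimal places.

0.228

The likelihood of the observed sequence under each hypothesis: P(data | bag A) = (2/9)(4/9)(2/9)(2/9) = 0.0048773; P(data | bag B) = (2/4)(1/4)(2/4)(2/4) = 0.03125; P(data | bag C) = (6/10)(2/10)(6/10)(6/10) = 0.0432.
Multiplying each by its prior: 1/3 · 0.0048773 = 0.0016258, 1/3 · 0.03125 = 0.010417, 1/3 · 0.0432 = 0.0144; summing to 0.026442.
The posterior is then P(bag A | data) = 0.061483, P(bag B | data) = 0.39394, P(bag C | data) = 0.54458.
So P(orange next | data) = Σ P(orange next | H) P(H | data) = (1/3)(0.061483) + (1/4)(0.39394) + (1/5)(0.54458) = 0.22789.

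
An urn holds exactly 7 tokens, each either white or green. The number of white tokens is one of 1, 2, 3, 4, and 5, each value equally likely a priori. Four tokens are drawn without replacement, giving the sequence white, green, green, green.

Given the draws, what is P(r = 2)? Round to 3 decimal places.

0.357

The likelihood of the observed sequence under each hypothesis: P(data | r = 1) = (1/7)(6/6)(5/5)(4/4) = 1/7; P(data | r = 2) = (2/7)(5/6)(4/5)(3/4) = 1/7; P(data | r = 3) = (3/7)(4/6)(3/5)(2/4) = 3/35; P(data | r = 4) = (4/7)(3/6)(2/5)(1/4) = 1/35; P(data | r = 5) = (5/7)(2/6)(1/5)(0/4) = 0.
The prior-weighted likelihoods are 1/5 · 1/7 = 1/35, 1/5 · 1/7 = 1/35, 1/5 · 3/35 = 3/175, 1/5 · 1/35 = 1/175, 1/5 · 0 = 0; summing to 2/25.
Hence P(r = 2 | data) = (1/35) / (2/25) = 5/14.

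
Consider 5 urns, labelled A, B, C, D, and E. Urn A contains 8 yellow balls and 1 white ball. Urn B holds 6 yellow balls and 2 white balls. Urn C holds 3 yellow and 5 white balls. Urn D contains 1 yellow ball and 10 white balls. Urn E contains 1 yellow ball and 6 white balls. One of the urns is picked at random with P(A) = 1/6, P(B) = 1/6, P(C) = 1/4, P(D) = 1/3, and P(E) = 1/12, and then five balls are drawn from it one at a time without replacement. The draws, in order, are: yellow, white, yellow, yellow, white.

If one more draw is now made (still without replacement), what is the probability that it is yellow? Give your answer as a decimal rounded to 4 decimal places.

The likelihood of the observed sequence under each hypothesis: P(data | urn A) = (8/9)(1/8)(7/7)(6/6)(0/5) = 0; P(data | urn B) = (6/8)(2/7)(5/6)(4/5)(1/4) = 1/28; P(data | urn C) = (3/8)(5/7)(2/6)(1/5)(4/4) = 1/56; P(data | urn D) = (1/11)(10/10)(0/9) = 0; P(data | urn E) = (1/7)(6/6)(0/5) = 0.
Multiplying each by its prior: 1/6 · 0 = 0, 1/6 · 1/28 = 1/168, 1/4 · 1/56 = 1/224, 1/3 · 0 = 0, 1/12 · 0 = 0; summing to 1/96.
The posterior is then P(urn A | data) = 0, P(urn B | data) = 4/7, P(urn C | data) = 3/7, P(urn D | data) = 0, P(urn E | data) = 0.
Averaging over the posterior, P(yellow next | data) = (1)(4/7) + (0)(3/7) = 4/7.

0.5714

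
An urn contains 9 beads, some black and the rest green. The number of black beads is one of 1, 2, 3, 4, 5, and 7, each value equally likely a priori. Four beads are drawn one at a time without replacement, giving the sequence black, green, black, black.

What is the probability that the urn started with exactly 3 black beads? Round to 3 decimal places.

The likelihood of the observed sequence under each hypothesis: P(data | r = 1) = (1/9)(8/8)(0/7) = 0; P(data | r = 2) = (2/9)(7/8)(1/7)(0/6) = 0; P(data | r = 3) = (3/9)(6/8)(2/7)(1/6) = 1/84; P(data | r = 4) = (4/9)(5/8)(3/7)(2/6) = 5/126; P(data | r = 5) = (5/9)(4/8)(4/7)(3/6) = 5/63; P(data | r = 7) = (7/9)(2/8)(6/7)(5/6) = 5/36.
Multiplying each by its prior: 1/6 · 0 = 0, 1/6 · 0 = 0, 1/6 · 1/84 = 1/504, 1/6 · 5/126 = 5/756, 1/6 · 5/63 = 5/378, 1/6 · 5/36 = 5/216; with total 17/378.
By Bayes' rule, P(r = 3 | data) = (1/504) / (17/378) = 3/68.

0.044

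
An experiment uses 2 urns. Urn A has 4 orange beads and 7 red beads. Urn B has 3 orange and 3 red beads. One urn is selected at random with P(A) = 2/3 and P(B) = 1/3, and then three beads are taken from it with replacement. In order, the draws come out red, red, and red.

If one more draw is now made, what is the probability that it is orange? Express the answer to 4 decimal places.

The likelihood of the observed sequence under each hypothesis: P(data | urn A) = (7/11)(7/11)(7/11) = 0.2577; P(data | urn B) = (3/6)(3/6)(3/6) = 0.125.
Multiplying each by its prior: 2/3 · 0.2577 = 0.1718, 1/3 · 0.125 = 0.041667; with total 0.21347.
The posterior is then P(urn A | data) = 0.80481, P(urn B | data) = 0.19519.
The predictive probability is P(orange next | data) = (4/11)(0.80481) + (1/2)(0.19519) = 0.39025.

0.3903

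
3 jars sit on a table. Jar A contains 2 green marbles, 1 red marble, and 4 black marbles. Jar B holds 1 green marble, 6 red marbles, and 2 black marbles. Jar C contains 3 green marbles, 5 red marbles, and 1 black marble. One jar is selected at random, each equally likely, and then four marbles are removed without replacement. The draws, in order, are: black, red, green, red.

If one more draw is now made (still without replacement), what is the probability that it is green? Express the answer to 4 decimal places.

Under each hypothesis, the probability of the observed sequence is: P(data | jar A) = (4/7)(1/6)(2/5)(0/4) = 0; P(data | jar B) = (2/9)(6/8)(1/7)(5/6) = 5/252; P(data | jar C) = (1/9)(5/8)(3/7)(4/6) = 5/252.
Weighting by the prior gives 1/3 · 0 = 0, 1/3 · 5/252 = 5/756, 1/3 · 5/252 = 5/756; with total 5/378.
Dividing through by the total gives posterior P(jar A | data) = 0, P(jar B | data) = 1/2, P(jar C | data) = 1/2.
So P(green next | data) = Σ P(green next | H) P(H | data) = (0)(1/2) + (2/5)(1/2) = 1/5.

0.2000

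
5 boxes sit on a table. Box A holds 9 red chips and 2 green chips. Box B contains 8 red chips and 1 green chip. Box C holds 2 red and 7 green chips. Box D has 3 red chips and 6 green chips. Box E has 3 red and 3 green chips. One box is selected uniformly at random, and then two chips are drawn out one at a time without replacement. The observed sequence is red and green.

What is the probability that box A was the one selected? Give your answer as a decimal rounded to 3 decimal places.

0.161

Under each hypothesis, the probability of the observed sequence is: P(data | box A) = (9/11)(2/10) = 0.16364; P(data | box B) = (8/9)(1/8) = 0.11111; P(data | box C) = (2/9)(7/8) = 0.19444; P(data | box D) = (3/9)(6/8) = 0.25; P(data | box E) = (3/6)(3/5) = 0.3.
The prior-weighted likelihoods are 1/5 · 0.16364 = 0.032727, 1/5 · 0.11111 = 0.022222, 1/5 · 0.19444 = 0.038889, 1/5 · 0.25 = 0.05, 1/5 · 0.3 = 0.06; with total 0.20384.
Therefore the posterior P(box A | data) = (0.032727) / (0.20384) = 0.16056.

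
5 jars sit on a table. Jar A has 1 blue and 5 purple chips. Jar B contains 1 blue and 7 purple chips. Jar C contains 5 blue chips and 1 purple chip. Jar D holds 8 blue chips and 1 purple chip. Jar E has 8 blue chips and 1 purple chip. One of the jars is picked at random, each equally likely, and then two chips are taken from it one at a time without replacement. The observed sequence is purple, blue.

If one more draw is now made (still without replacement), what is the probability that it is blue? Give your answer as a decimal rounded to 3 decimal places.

0.571

Under each hypothesis, the probability of the observed sequence is: P(data | jar A) = (5/6)(1/5) = 1/6; P(data | jar B) = (7/8)(1/7) = 1/8; P(data | jar C) = (1/6)(5/5) = 1/6; P(data | jar D) = (1/9)(8/8) = 1/9; P(data | jar E) = (1/9)(8/8) = 1/9.
Multiplying each by its prior: 1/5 · 1/6 = 1/30, 1/5 · 1/8 = 1/40, 1/5 · 1/6 = 1/30, 1/5 · 1/9 = 1/45, 1/5 · 1/9 = 1/45; these sum to 49/360.
The posterior is then P(jar A | data) = 12/49, P(jar B | data) = 9/49, P(jar C | data) = 12/49, P(jar D | data) = 8/49, P(jar E | data) = 8/49.
Averaging over the posterior, P(blue next | data) = (0)(12/49) + (0)(9/49) + (1)(12/49) + (1)(8/49) + (1)(8/49) = 4/7.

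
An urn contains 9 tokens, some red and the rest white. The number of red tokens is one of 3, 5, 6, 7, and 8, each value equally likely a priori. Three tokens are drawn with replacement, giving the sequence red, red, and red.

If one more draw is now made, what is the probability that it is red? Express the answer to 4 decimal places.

0.7721

Under each hypothesis, the probability of the observed sequence is: P(data | r = 3) = (3/9)(3/9)(3/9) = 0.037037; P(data | r = 5) = (5/9)(5/9)(5/9) = 0.17147; P(data | r = 6) = (6/9)(6/9)(6/9) = 0.2963; P(data | r = 7) = (7/9)(7/9)(7/9) = 0.47051; P(data | r = 8) = (8/9)(8/9)(8/9) = 0.70233.
Multiplying each by its prior: 1/5 · 0.037037 = 0.0074074, 1/5 · 0.17147 = 0.034294, 1/5 · 0.2963 = 0.059259, 1/5 · 0.47051 = 0.094102, 1/5 · 0.70233 = 0.14047; with total 0.33553.
The posterior is then P(r = 3 | data) = 0.022077, P(r = 5 | data) = 0.10221, P(r = 6 | data) = 0.17661, P(r = 7 | data) = 0.28046, P(r = 8 | data) = 0.41864.
Averaging over the posterior, P(red next | data) = (1/3)(0.022077) + (5/9)(0.10221) + (2/3)(0.17661) + (7/9)(0.28046) + (8/9)(0.41864) = 0.77214.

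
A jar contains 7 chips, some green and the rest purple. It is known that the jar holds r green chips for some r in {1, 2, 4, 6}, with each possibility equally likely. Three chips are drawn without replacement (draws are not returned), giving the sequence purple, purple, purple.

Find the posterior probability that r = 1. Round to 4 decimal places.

For each hypothesis, P(data | H) works out to: P(data | r = 1) = (6/7)(5/6)(4/5) = 4/7; P(data | r = 2) = (5/7)(4/6)(3/5) = 2/7; P(data | r = 4) = (3/7)(2/6)(1/5) = 1/35; P(data | r = 6) = (1/7)(0/6) = 0.
Multiplying each by its prior: 1/4 · 4/7 = 1/7, 1/4 · 2/7 = 1/14, 1/4 · 1/35 = 1/140, 1/4 · 0 = 0; summing to 31/140.
Therefore the posterior P(r = 1 | data) = (1/7) / (31/140) = 20/31.

0.6452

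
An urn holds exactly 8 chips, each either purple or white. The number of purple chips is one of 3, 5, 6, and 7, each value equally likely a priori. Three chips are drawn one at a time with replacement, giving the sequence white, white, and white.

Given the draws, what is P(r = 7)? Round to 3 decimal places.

Under each hypothesis, the probability of the observed sequence is: P(data | r = 3) = (5/8)(5/8)(5/8) = 0.24414; P(data | r = 5) = (3/8)(3/8)(3/8) = 0.052734; P(data | r = 6) = (2/8)(2/8)(2/8) = 0.015625; P(data | r = 7) = (1/8)(1/8)(1/8) = 0.0019531.
The prior-weighted likelihoods are 1/4 · 0.24414 = 0.061035, 1/4 · 0.052734 = 0.013184, 1/4 · 0.015625 = 0.0039062, 1/4 · 0.0019531 = 0.00048828; summing to 0.078613.
So P(r = 7 | data) = (0.00048828) / (0.078613) = 0.0062112.

0.006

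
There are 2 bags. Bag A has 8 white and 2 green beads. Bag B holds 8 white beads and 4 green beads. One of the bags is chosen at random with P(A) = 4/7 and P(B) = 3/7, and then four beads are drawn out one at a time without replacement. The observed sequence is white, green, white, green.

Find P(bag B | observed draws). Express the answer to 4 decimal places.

0.6563

Under each hypothesis, the probability of the observed sequence is: P(data | bag A) = (8/10)(2/9)(7/8)(1/7) = 0.022222; P(data | bag B) = (8/12)(4/11)(7/10)(3/9) = 0.056566.
Multiplying each by its prior: 4/7 · 0.022222 = 0.012698, 3/7 · 0.056566 = 0.024242; these sum to 0.036941.
Therefore the posterior P(bag B | data) = (0.024242) / (0.036941) = 0.65625.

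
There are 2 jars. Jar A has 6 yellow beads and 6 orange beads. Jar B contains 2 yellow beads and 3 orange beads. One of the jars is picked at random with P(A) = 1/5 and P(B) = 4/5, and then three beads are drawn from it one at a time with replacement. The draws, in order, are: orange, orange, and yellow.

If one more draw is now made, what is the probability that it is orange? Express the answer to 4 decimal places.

0.5822

The likelihood of the observed sequence under each hypothesis: P(data | jar A) = (6/12)(6/12)(6/12) = 0.125; P(data | jar B) = (3/5)(3/5)(2/5) = 0.144.
The prior-weighted likelihoods are 1/5 · 0.125 = 0.025, 4/5 · 0.144 = 0.1152; summing to 0.1402.
The posterior is then P(jar A | data) = 0.17832, P(jar B | data) = 0.82168.
The predictive probability is P(orange next | data) = (1/2)(0.17832) + (3/5)(0.82168) = 0.58217.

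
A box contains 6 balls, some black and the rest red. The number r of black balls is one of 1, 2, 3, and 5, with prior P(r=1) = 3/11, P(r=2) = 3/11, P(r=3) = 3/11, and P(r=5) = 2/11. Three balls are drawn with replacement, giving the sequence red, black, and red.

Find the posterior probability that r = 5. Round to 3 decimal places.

Under each hypothesis, the probability of the observed sequence is: P(data | r = 1) = (5/6)(1/6)(5/6) = 0.11574; P(data | r = 2) = (4/6)(2/6)(4/6) = 0.14815; P(data | r = 3) = (3/6)(3/6)(3/6) = 0.125; P(data | r = 5) = (1/6)(5/6)(1/6) = 0.023148.
Weighting by the prior gives 3/11 · 0.11574 = 0.031566, 3/11 · 0.14815 = 0.040404, 3/11 · 0.125 = 0.034091, 2/11 · 0.023148 = 0.0042088; summing to 0.11027.
Therefore the posterior P(r = 5 | data) = (0.0042088) / (0.11027) = 0.038168.

0.038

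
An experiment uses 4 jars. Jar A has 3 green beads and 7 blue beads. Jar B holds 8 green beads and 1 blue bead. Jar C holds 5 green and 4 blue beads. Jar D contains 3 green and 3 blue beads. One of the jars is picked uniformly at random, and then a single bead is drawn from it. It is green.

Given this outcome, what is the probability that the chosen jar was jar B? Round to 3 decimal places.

For each hypothesis, P(data | H) works out to: P(data | jar A) = (3/10) = 3/10; P(data | jar B) = (8/9) = 8/9; P(data | jar C) = (5/9) = 5/9; P(data | jar D) = (3/6) = 1/2.
Weighting by the prior gives 1/4 · 3/10 = 3/40, 1/4 · 8/9 = 2/9, 1/4 · 5/9 = 5/36, 1/4 · 1/2 = 1/8; with total 101/180.
So P(jar B | data) = (2/9) / (101/180) = 40/101.

0.396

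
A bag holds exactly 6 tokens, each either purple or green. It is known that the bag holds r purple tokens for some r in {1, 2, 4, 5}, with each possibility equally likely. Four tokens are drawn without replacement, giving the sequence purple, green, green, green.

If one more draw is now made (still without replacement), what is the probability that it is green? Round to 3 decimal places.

0.778

Compute the likelihood of the observed sequence for each case: P(data | r = 1) = (1/6)(5/5)(4/4)(3/3) = 1/6; P(data | r = 2) = (2/6)(4/5)(3/4)(2/3) = 2/15; P(data | r = 4) = (4/6)(2/5)(1/4)(0/3) = 0; P(data | r = 5) = (5/6)(1/5)(0/4) = 0.
Multiplying each by its prior: 1/4 · 1/6 = 1/24, 1/4 · 2/15 = 1/30, 1/4 · 0 = 0, 1/4 · 0 = 0; these sum to 3/40.
Dividing through by the total gives posterior P(r = 1 | data) = 5/9, P(r = 2 | data) = 4/9, P(r = 4 | data) = 0, P(r = 5 | data) = 0.
Averaging over the posterior, P(green next | data) = (1)(5/9) + (1/2)(4/9) = 7/9.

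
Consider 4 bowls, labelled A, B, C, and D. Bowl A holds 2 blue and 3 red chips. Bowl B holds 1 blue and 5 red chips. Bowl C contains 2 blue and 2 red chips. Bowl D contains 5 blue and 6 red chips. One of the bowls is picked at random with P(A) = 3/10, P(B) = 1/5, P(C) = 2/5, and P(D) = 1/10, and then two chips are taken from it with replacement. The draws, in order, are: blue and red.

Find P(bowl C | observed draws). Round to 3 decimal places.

0.445

Compute the likelihood of the observed sequence for each case: P(data | bowl A) = (2/5)(3/5) = 0.24; P(data | bowl B) = (1/6)(5/6) = 0.13889; P(data | bowl C) = (2/4)(2/4) = 0.25; P(data | bowl D) = (5/11)(6/11) = 0.24793.
Weighting by the prior gives 3/10 · 0.24 = 0.072, 1/5 · 0.13889 = 0.027778, 2/5 · 0.25 = 0.1, 1/10 · 0.24793 = 0.024793; with total 0.22457.
Hence P(bowl C | data) = (0.1) / (0.22457) = 0.44529.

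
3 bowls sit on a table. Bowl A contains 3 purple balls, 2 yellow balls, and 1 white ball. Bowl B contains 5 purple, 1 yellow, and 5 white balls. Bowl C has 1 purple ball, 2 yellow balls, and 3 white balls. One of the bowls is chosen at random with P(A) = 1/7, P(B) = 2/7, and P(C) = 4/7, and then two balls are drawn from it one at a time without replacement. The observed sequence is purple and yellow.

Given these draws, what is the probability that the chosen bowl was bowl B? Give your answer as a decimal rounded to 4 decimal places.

Compute the likelihood of the observed sequence for each case: P(data | bowl A) = (3/6)(2/5) = 0.2; P(data | bowl B) = (5/11)(1/10) = 0.045455; P(data | bowl C) = (1/6)(2/5) = 0.066667.
Weighting by the prior gives 1/7 · 0.2 = 0.028571, 2/7 · 0.045455 = 0.012987, 4/7 · 0.066667 = 0.038095; these sum to 0.079654.
Therefore the posterior P(bowl B | data) = (0.012987) / (0.079654) = 0.16304.

0.1630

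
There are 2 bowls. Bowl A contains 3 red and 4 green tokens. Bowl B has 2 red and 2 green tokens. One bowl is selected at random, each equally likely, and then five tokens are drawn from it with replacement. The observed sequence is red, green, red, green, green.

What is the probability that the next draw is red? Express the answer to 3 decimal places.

Compute the likelihood of the observed sequence for each case: P(data | bowl A) = (3/7)(4/7)(3/7)(4/7)(4/7) = 0.034271; P(data | bowl B) = (2/4)(2/4)(2/4)(2/4)(2/4) = 0.03125.
Weighting by the prior gives 1/2 · 0.034271 = 0.017136, 1/2 · 0.03125 = 0.015625; with total 0.032761.
Normalising, the posterior is P(bowl A | data) = 0.52306, P(bowl B | data) = 0.47694.
Averaging over the posterior, P(red next | data) = (3/7)(0.52306) + (1/2)(0.47694) = 0.46264.

0.463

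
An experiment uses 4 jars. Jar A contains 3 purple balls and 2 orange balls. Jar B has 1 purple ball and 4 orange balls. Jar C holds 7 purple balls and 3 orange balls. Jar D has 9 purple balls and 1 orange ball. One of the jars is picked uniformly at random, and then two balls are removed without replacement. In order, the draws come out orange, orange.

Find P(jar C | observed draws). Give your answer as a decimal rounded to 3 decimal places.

Compute the likelihood of the observed sequence for each case: P(data | jar A) = (2/5)(1/4) = 1/10; P(data | jar B) = (4/5)(3/4) = 3/5; P(data | jar C) = (3/10)(2/9) = 1/15; P(data | jar D) = (1/10)(0/9) = 0.
Multiplying each by its prior: 1/4 · 1/10 = 1/40, 1/4 · 3/5 = 3/20, 1/4 · 1/15 = 1/60, 1/4 · 0 = 0; these sum to 23/120.
Hence P(jar C | data) = (1/60) / (23/120) = 2/23.

0.087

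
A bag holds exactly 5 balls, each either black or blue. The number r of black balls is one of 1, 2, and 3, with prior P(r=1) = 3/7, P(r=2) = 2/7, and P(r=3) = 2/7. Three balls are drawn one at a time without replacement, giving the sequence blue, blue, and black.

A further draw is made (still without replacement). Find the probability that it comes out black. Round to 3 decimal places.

0.333

For each hypothesis, P(data | H) works out to: P(data | r = 1) = (4/5)(3/4)(1/3) = 1/5; P(data | r = 2) = (3/5)(2/4)(2/3) = 1/5; P(data | r = 3) = (2/5)(1/4)(3/3) = 1/10.
Multiplying each by its prior: 3/7 · 1/5 = 3/35, 2/7 · 1/5 = 2/35, 2/7 · 1/10 = 1/35; these sum to 6/35.
Normalising, the posterior is P(r = 1 | data) = 1/2, P(r = 2 | data) = 1/3, P(r = 3 | data) = 1/6.
Averaging over the posterior, P(black next | data) = (0)(1/2) + (1/2)(1/3) + (1)(1/6) = 1/3.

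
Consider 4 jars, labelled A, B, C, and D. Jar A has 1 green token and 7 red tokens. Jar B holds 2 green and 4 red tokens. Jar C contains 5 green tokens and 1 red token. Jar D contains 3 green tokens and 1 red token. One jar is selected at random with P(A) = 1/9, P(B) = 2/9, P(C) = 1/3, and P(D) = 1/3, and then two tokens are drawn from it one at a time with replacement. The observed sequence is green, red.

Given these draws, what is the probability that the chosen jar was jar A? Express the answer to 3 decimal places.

0.071

The likelihood of the observed sequence under each hypothesis: P(data | jar A) = (1/8)(7/8) = 0.10938; P(data | jar B) = (2/6)(4/6) = 0.22222; P(data | jar C) = (5/6)(1/6) = 0.13889; P(data | jar D) = (3/4)(1/4) = 0.1875.
The prior-weighted likelihoods are 1/9 · 0.10938 = 0.012153, 2/9 · 0.22222 = 0.049383, 1/3 · 0.13889 = 0.046296, 1/3 · 0.1875 = 0.0625; summing to 0.17033.
By Bayes' rule, P(jar A | data) = (0.012153) / (0.17033) = 0.071348.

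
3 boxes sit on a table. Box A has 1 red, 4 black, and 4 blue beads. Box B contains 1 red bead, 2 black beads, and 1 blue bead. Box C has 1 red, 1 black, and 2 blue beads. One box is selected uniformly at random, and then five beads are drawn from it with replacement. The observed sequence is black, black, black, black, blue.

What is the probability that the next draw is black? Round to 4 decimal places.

0.4584

For each hypothesis, P(data | H) works out to: P(data | box A) = (4/9)(4/9)(4/9)(4/9)(4/9) = 0.017342; P(data | box B) = (2/4)(2/4)(2/4)(2/4)(1/4) = 0.015625; P(data | box C) = (1/4)(1/4)(1/4)(1/4)(2/4) = 0.0019531.
Multiplying each by its prior: 1/3 · 0.017342 = 0.0057805, 1/3 · 0.015625 = 0.0052083, 1/3 · 0.0019531 = 0.00065104; these sum to 0.01164.
Dividing through by the total gives posterior P(box A | data) = 0.49661, P(box B | data) = 0.44746, P(box C | data) = 0.055932.
So P(black next | data) = Σ P(black next | H) P(H | data) = (4/9)(0.49661) + (1/2)(0.44746) + (1/4)(0.055932) = 0.45843.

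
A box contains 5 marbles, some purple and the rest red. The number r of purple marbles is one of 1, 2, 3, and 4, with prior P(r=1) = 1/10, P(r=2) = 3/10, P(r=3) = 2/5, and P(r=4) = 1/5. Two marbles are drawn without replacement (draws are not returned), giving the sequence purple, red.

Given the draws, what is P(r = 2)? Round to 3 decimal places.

0.333

For each hypothesis, P(data | H) works out to: P(data | r = 1) = (1/5)(4/4) = 1/5; P(data | r = 2) = (2/5)(3/4) = 3/10; P(data | r = 3) = (3/5)(2/4) = 3/10; P(data | r = 4) = (4/5)(1/4) = 1/5.
Weighting by the prior gives 1/10 · 1/5 = 1/50, 3/10 · 3/10 = 9/100, 2/5 · 3/10 = 3/25, 1/5 · 1/5 = 1/25; summing to 27/100.
So P(r = 2 | data) = (9/100) / (27/100) = 1/3.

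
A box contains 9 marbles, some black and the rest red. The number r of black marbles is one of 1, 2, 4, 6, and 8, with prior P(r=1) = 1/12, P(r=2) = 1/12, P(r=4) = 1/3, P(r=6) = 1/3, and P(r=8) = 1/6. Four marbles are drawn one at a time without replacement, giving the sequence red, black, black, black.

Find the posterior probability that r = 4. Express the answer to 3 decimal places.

0.185

The likelihood of the observed sequence under each hypothesis: P(data | r = 1) = (8/9)(1/8)(0/7) = 0; P(data | r = 2) = (7/9)(2/8)(1/7)(0/6) = 0; P(data | r = 4) = (5/9)(4/8)(3/7)(2/6) = 5/126; P(data | r = 6) = (3/9)(6/8)(5/7)(4/6) = 5/42; P(data | r = 8) = (1/9)(8/8)(7/7)(6/6) = 1/9.
Multiplying each by its prior: 1/12 · 0 = 0, 1/12 · 0 = 0, 1/3 · 5/126 = 5/378, 1/3 · 5/42 = 5/126, 1/6 · 1/9 = 1/54; summing to 1/14.
By Bayes' rule, P(r = 4 | data) = (5/378) / (1/14) = 5/27.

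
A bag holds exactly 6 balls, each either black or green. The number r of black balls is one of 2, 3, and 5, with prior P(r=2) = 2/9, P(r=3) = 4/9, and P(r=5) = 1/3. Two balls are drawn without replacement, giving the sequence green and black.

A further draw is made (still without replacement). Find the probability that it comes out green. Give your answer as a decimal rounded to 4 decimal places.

For each hypothesis, P(data | H) works out to: P(data | r = 2) = (4/6)(2/5) = 4/15; P(data | r = 3) = (3/6)(3/5) = 3/10; P(data | r = 5) = (1/6)(5/5) = 1/6.
Multiplying each by its prior: 2/9 · 4/15 = 8/135, 4/9 · 3/10 = 2/15, 1/3 · 1/6 = 1/18; these sum to 67/270.
The posterior is then P(r = 2 | data) = 16/67, P(r = 3 | data) = 36/67, P(r = 5 | data) = 15/67.
So P(green next | data) = Σ P(green next | H) P(H | data) = (3/4)(16/67) + (1/2)(36/67) + (0)(15/67) = 30/67.

0.4478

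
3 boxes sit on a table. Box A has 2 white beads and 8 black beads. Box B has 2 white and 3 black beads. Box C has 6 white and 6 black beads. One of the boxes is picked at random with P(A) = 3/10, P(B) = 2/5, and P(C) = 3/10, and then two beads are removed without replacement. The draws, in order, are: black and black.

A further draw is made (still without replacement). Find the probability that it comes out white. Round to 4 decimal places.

For each hypothesis, P(data | H) works out to: P(data | box A) = (8/10)(7/9) = 0.62222; P(data | box B) = (3/5)(2/4) = 0.3; P(data | box C) = (6/12)(5/11) = 0.22727.
The prior-weighted likelihoods are 3/10 · 0.62222 = 0.18667, 2/5 · 0.3 = 0.12, 3/10 · 0.22727 = 0.068182; with total 0.37485.
The posterior is then P(box A | data) = 0.49798, P(box B | data) = 0.32013, P(box C | data) = 0.18189.
Averaging over the posterior, P(white next | data) = (1/4)(0.49798) + (2/3)(0.32013) + (3/5)(0.18189) = 0.44705.

0.4470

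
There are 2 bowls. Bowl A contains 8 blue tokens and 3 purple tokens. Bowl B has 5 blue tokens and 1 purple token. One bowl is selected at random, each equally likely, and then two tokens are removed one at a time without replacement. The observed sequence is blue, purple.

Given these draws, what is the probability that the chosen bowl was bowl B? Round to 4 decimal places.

Compute the likelihood of the observed sequence for each case: P(data | bowl A) = (8/11)(3/10) = 12/55; P(data | bowl B) = (5/6)(1/5) = 1/6.
Multiplying each by its prior: 1/2 · 12/55 = 6/55, 1/2 · 1/6 = 1/12; these sum to 127/660.
So P(bowl B | data) = (1/12) / (127/660) = 55/127.

0.4331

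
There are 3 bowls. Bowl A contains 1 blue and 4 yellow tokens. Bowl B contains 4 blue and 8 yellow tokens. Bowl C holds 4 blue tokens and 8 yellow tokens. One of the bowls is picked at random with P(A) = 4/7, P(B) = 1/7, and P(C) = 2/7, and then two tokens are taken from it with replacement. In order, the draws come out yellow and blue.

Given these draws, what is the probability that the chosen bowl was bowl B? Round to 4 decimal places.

For each hypothesis, P(data | H) works out to: P(data | bowl A) = (4/5)(1/5) = 4/25; P(data | bowl B) = (8/12)(4/12) = 2/9; P(data | bowl C) = (8/12)(4/12) = 2/9.
Weighting by the prior gives 4/7 · 4/25 = 16/175, 1/7 · 2/9 = 2/63, 2/7 · 2/9 = 4/63; these sum to 14/75.
By Bayes' rule, P(bowl B | data) = (2/63) / (14/75) = 25/147.

0.1701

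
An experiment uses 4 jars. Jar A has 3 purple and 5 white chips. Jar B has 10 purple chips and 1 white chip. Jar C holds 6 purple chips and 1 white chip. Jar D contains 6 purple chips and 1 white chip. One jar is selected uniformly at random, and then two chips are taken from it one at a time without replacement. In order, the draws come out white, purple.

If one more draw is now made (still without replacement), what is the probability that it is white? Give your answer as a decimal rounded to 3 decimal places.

0.277

Under each hypothesis, the probability of the observed sequence is: P(data | jar A) = (5/8)(3/7) = 0.26786; P(data | jar B) = (1/11)(10/10) = 0.090909; P(data | jar C) = (1/7)(6/6) = 0.14286; P(data | jar D) = (1/7)(6/6) = 0.14286.
Multiplying each by its prior: 1/4 · 0.26786 = 0.066964, 1/4 · 0.090909 = 0.022727, 1/4 · 0.14286 = 0.035714, 1/4 · 0.14286 = 0.035714; with total 0.16112.
The posterior is then P(jar A | data) = 0.41562, P(jar B | data) = 0.14106, P(jar C | data) = 0.22166, P(jar D | data) = 0.22166.
So P(white next | data) = Σ P(white next | H) P(H | data) = (2/3)(0.41562) + (0)(0.14106) + (0)(0.22166) + (0)(0.22166) = 0.27708.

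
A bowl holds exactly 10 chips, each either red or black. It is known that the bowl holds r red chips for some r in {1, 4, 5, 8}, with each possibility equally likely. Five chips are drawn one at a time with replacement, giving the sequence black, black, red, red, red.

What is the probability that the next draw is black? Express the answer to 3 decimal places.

0.453

Under each hypothesis, the probability of the observed sequence is: P(data | r = 1) = (9/10)(9/10)(1/10)(1/10)(1/10) = 0.00081; P(data | r = 4) = (6/10)(6/10)(4/10)(4/10)(4/10) = 0.02304; P(data | r = 5) = (5/10)(5/10)(5/10)(5/10)(5/10) = 0.03125; P(data | r = 8) = (2/10)(2/10)(8/10)(8/10)(8/10) = 0.02048.
Weighting by the prior gives 1/4 · 0.00081 = 0.0002025, 1/4 · 0.02304 = 0.00576, 1/4 · 0.03125 = 0.0078125, 1/4 · 0.02048 = 0.00512; summing to 0.018895.
The posterior is then P(r = 1 | data) = 0.010717, P(r = 4 | data) = 0.30484, P(r = 5 | data) = 0.41347, P(r = 8 | data) = 0.27097.
Averaging over the posterior, P(black next | data) = (9/10)(0.010717) + (3/5)(0.30484) + (1/2)(0.41347) + (1/5)(0.27097) = 0.45348.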